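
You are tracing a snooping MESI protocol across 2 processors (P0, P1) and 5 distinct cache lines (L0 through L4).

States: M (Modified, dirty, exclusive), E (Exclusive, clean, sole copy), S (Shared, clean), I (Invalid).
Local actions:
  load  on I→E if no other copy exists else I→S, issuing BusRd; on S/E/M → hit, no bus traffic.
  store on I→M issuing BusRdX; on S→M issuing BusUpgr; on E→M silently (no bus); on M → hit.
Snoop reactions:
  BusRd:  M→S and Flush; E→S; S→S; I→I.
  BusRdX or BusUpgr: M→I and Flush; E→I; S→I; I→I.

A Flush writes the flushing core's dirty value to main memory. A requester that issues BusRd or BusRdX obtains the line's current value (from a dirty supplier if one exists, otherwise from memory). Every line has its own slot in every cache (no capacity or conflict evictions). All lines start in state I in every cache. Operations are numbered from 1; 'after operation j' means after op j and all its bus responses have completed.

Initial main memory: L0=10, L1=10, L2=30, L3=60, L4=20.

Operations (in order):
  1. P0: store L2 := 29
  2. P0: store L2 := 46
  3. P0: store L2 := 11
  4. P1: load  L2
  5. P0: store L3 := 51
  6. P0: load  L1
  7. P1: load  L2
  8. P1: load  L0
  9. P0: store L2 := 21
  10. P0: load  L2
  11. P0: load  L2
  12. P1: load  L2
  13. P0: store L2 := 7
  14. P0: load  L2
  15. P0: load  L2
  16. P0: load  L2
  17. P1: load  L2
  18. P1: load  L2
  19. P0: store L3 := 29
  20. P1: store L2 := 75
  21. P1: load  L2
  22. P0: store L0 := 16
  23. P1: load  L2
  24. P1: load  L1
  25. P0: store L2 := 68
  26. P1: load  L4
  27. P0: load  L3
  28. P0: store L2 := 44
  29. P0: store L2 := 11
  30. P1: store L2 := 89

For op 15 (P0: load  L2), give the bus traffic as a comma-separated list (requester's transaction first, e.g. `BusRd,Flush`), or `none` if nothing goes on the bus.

bus = none

  op1 P0: store L2 := 29 → M/I on L2; bus BusRdX; mem=30
  op2 P0: store L2 := 46 → M/I on L2; bus (none); mem=30
  op3 P0: store L2 := 11 → M/I on L2; bus (none); mem=30
  op4 P1: load  L2 → S/S on L2; bus BusRd Flush; mem=11
  op5 P0: store L3 := 51 → M/I on L3; bus BusRdX; mem=60
  op6 P0: load  L1 → E/I on L1; bus BusRd; mem=10
  op7 P1: load  L2 → S/S on L2; bus (none); mem=11
  op8 P1: load  L0 → I/E on L0; bus BusRd; mem=10
  op9 P0: store L2 := 21 → M/I on L2; bus BusUpgr; mem=11
  op10 P0: load  L2 → M/I on L2; bus (none); mem=11
  op11 P0: load  L2 → M/I on L2; bus (none); mem=11
  op12 P1: load  L2 → S/S on L2; bus BusRd Flush; mem=21
  op13 P0: store L2 := 7 → M/I on L2; bus BusUpgr; mem=21
  op14 P0: load  L2 → M/I on L2; bus (none); mem=21
  op15 P0: load  L2 → M/I on L2; bus (none); mem=21
  op16 P0: load  L2 → M/I on L2; bus (none); mem=21
  op17 P1: load  L2 → S/S on L2; bus BusRd Flush; mem=7
  op18 P1: load  L2 → S/S on L2; bus (none); mem=7
  op19 P0: store L3 := 29 → M/I on L3; bus (none); mem=60
  op20 P1: store L2 := 75 → I/M on L2; bus BusUpgr; mem=7
  op21 P1: load  L2 → I/M on L2; bus (none); mem=7
  op22 P0: store L0 := 16 → M/I on L0; bus BusRdX; mem=10
  op23 P1: load  L2 → I/M on L2; bus (none); mem=7
  op24 P1: load  L1 → S/S on L1; bus BusRd; mem=10
  op25 P0: store L2 := 68 → M/I on L2; bus BusRdX Flush; mem=75
  op26 P1: load  L4 → I/E on L4; bus BusRd; mem=20
  op27 P0: load  L3 → M/I on L3; bus (none); mem=60
  op28 P0: store L2 := 44 → M/I on L2; bus (none); mem=75
  op29 P0: store L2 := 11 → M/I on L2; bus (none); mem=75
  op30 P1: store L2 := 89 → I/M on L2; bus BusRdX Flush; mem=11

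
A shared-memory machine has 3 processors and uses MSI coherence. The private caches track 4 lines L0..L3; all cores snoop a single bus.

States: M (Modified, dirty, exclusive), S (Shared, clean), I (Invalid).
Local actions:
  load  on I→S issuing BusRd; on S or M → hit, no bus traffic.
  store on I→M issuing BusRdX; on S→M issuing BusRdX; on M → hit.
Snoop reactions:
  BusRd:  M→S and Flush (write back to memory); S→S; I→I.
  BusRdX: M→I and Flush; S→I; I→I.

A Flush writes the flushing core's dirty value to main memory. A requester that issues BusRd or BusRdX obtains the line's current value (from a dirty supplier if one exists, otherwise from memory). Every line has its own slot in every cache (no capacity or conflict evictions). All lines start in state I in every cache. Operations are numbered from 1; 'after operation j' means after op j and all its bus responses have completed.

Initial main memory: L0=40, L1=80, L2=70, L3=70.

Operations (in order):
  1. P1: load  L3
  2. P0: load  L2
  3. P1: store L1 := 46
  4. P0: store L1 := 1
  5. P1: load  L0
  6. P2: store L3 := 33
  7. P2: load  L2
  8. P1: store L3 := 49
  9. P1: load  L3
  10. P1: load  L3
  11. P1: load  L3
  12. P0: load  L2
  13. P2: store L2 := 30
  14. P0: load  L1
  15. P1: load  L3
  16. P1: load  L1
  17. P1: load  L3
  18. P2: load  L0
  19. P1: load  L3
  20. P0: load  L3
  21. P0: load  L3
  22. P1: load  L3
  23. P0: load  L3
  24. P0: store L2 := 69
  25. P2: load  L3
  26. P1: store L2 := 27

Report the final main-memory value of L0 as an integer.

memory[L0] = 40

[1] P1: load  L3 | P0:I, P1:S(70), P2:I | bus: BusRd
[2] P0: load  L2 | P0:S(70), P1:I, P2:I | bus: BusRd
[3] P1: store L1 := 46 | P0:I, P1:M(46), P2:I | bus: BusRdX
[4] P0: store L1 := 1 | P0:M(1), P1:I, P2:I | bus: BusRdX,Flush
[5] P1: load  L0 | P0:I, P1:S(40), P2:I | bus: BusRd
[6] P2: store L3 := 33 | P0:I, P1:I, P2:M(33) | bus: BusRdX
[7] P2: load  L2 | P0:S(70), P1:I, P2:S(70) | bus: BusRd
[8] P1: store L3 := 49 | P0:I, P1:M(49), P2:I | bus: BusRdX,Flush
[9] P1: load  L3 | P0:I, P1:M(49), P2:I | bus: none
[10] P1: load  L3 | P0:I, P1:M(49), P2:I | bus: none
[11] P1: load  L3 | P0:I, P1:M(49), P2:I | bus: none
[12] P0: load  L2 | P0:S(70), P1:I, P2:S(70) | bus: none
[13] P2: store L2 := 30 | P0:I, P1:I, P2:M(30) | bus: BusRdX
[14] P0: load  L1 | P0:M(1), P1:I, P2:I | bus: none
[15] P1: load  L3 | P0:I, P1:M(49), P2:I | bus: none
[16] P1: load  L1 | P0:S(1), P1:S(1), P2:I | bus: BusRd,Flush
[17] P1: load  L3 | P0:I, P1:M(49), P2:I | bus: none
[18] P2: load  L0 | P0:I, P1:S(40), P2:S(40) | bus: BusRd
[19] P1: load  L3 | P0:I, P1:M(49), P2:I | bus: none
[20] P0: load  L3 | P0:S(49), P1:S(49), P2:I | bus: BusRd,Flush
[21] P0: load  L3 | P0:S(49), P1:S(49), P2:I | bus: none
[22] P1: load  L3 | P0:S(49), P1:S(49), P2:I | bus: none
[23] P0: load  L3 | P0:S(49), P1:S(49), P2:I | bus: none
[24] P0: store L2 := 69 | P0:M(69), P1:I, P2:I | bus: BusRdX,Flush
[25] P2: load  L3 | P0:S(49), P1:S(49), P2:S(49) | bus: BusRd
[26] P1: store L2 := 27 | P0:I, P1:M(27), P2:I | bus: BusRdX,Flush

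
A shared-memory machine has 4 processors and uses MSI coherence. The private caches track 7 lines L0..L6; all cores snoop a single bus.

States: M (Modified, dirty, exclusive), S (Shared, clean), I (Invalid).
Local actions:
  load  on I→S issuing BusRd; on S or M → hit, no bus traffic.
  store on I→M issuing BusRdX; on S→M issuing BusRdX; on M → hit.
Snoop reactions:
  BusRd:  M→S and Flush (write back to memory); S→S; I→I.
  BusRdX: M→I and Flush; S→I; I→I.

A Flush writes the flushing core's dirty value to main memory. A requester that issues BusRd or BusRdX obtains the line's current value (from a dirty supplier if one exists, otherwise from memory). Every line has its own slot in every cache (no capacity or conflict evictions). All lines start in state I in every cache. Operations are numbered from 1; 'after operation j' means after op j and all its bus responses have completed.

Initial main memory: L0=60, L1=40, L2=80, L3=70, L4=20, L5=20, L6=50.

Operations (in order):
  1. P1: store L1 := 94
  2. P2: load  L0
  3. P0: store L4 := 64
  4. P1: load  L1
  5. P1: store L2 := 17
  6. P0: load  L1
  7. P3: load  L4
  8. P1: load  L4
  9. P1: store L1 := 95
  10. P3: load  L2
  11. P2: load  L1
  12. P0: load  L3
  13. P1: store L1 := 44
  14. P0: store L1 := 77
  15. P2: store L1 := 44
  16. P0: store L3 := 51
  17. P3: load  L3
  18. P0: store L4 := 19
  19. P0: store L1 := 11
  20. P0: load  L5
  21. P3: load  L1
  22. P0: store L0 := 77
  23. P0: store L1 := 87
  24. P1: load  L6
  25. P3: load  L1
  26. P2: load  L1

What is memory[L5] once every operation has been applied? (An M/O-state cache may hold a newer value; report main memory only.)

  op1 P1: store L1 := 94 → I/M/I/I on L1; bus BusRdX; mem=40
  op2 P2: load  L0 → I/I/S/I on L0; bus BusRd; mem=60
  op3 P0: store L4 := 64 → M/I/I/I on L4; bus BusRdX; mem=20
  op4 P1: load  L1 → I/M/I/I on L1; bus (none); mem=40
  op5 P1: store L2 := 17 → I/M/I/I on L2; bus BusRdX; mem=80
  op6 P0: load  L1 → S/S/I/I on L1; bus BusRd Flush; mem=94
  op7 P3: load  L4 → S/I/I/S on L4; bus BusRd Flush; mem=64
  op8 P1: load  L4 → S/S/I/S on L4; bus BusRd; mem=64
  op9 P1: store L1 := 95 → I/M/I/I on L1; bus BusRdX; mem=94
  op10 P3: load  L2 → I/S/I/S on L2; bus BusRd Flush; mem=17
  op11 P2: load  L1 → I/S/S/I on L1; bus BusRd Flush; mem=95
  op12 P0: load  L3 → S/I/I/I on L3; bus BusRd; mem=70
  op13 P1: store L1 := 44 → I/M/I/I on L1; bus BusRdX; mem=95
  op14 P0: store L1 := 77 → M/I/I/I on L1; bus BusRdX Flush; mem=44
  op15 P2: store L1 := 44 → I/I/M/I on L1; bus BusRdX Flush; mem=77
  op16 P0: store L3 := 51 → M/I/I/I on L3; bus BusRdX; mem=70
  op17 P3: load  L3 → S/I/I/S on L3; bus BusRd Flush; mem=51
  op18 P0: store L4 := 19 → M/I/I/I on L4; bus BusRdX; mem=64
  op19 P0: store L1 := 11 → M/I/I/I on L1; bus BusRdX Flush; mem=44
  op20 P0: load  L5 → S/I/I/I on L5; bus BusRd; mem=20
  op21 P3: load  L1 → S/I/I/S on L1; bus BusRd Flush; mem=11
  op22 P0: store L0 := 77 → M/I/I/I on L0; bus BusRdX; mem=60
  op23 P0: store L1 := 87 → M/I/I/I on L1; bus BusRdX; mem=11
  op24 P1: load  L6 → I/S/I/I on L6; bus BusRd; mem=50
  op25 P3: load  L1 → S/I/I/S on L1; bus BusRd Flush; mem=87
  op26 P2: load  L1 → S/I/S/S on L1; bus BusRd; mem=87

memory[L5] = 20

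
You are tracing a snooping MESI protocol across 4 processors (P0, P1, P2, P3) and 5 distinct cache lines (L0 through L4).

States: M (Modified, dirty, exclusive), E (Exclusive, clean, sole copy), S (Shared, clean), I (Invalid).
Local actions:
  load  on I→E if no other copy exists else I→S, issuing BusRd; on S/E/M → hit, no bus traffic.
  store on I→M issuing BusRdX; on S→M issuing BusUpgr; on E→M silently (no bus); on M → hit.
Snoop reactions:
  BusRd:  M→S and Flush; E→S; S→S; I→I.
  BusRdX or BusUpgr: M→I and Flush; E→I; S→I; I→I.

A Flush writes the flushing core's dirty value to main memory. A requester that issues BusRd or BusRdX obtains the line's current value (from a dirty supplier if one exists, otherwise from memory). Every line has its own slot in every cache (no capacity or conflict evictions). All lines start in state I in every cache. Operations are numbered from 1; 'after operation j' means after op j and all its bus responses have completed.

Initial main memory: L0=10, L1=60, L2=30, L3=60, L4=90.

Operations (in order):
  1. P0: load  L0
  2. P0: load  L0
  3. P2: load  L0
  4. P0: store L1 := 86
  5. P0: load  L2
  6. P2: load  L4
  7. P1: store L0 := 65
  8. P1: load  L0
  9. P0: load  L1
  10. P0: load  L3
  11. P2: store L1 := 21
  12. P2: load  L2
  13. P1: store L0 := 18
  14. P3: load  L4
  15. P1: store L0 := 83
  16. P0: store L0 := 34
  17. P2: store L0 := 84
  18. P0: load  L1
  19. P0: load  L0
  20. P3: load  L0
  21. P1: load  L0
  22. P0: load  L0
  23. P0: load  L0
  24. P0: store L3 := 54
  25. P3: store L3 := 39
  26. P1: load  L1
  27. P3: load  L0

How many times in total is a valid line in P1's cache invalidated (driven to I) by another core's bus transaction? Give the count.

1. P0: load  L0  bus=[BusRd]  L0: P0=E P1=I P2=I P3=I  mem[L0]=10
2. P0: load  L0  bus=[-]  L0: P0=E P1=I P2=I P3=I  mem[L0]=10
3. P2: load  L0  bus=[BusRd]  L0: P0=S P1=I P2=S P3=I  mem[L0]=10
4. P0: store L1 := 86  bus=[BusRdX]  L1: P0=M P1=I P2=I P3=I  mem[L1]=60
5. P0: load  L2  bus=[BusRd]  L2: P0=E P1=I P2=I P3=I  mem[L2]=30
6. P2: load  L4  bus=[BusRd]  L4: P0=I P1=I P2=E P3=I  mem[L4]=90
7. P1: store L0 := 65  bus=[BusRdX]  L0: P0=I P1=M P2=I P3=I  mem[L0]=10
8. P1: load  L0  bus=[-]  L0: P0=I P1=M P2=I P3=I  mem[L0]=10
9. P0: load  L1  bus=[-]  L1: P0=M P1=I P2=I P3=I  mem[L1]=60
10. P0: load  L3  bus=[BusRd]  L3: P0=E P1=I P2=I P3=I  mem[L3]=60
11. P2: store L1 := 21  bus=[BusRdX,Flush]  L1: P0=I P1=I P2=M P3=I  mem[L1]=86
12. P2: load  L2  bus=[BusRd]  L2: P0=S P1=I P2=S P3=I  mem[L2]=30
13. P1: store L0 := 18  bus=[-]  L0: P0=I P1=M P2=I P3=I  mem[L0]=10
14. P3: load  L4  bus=[BusRd]  L4: P0=I P1=I P2=S P3=S  mem[L4]=90
15. P1: store L0 := 83  bus=[-]  L0: P0=I P1=M P2=I P3=I  mem[L0]=10
16. P0: store L0 := 34  bus=[BusRdX,Flush]  L0: P0=M P1=I P2=I P3=I  mem[L0]=83
17. P2: store L0 := 84  bus=[BusRdX,Flush]  L0: P0=I P1=I P2=M P3=I  mem[L0]=34
18. P0: load  L1  bus=[BusRd,Flush]  L1: P0=S P1=I P2=S P3=I  mem[L1]=21
19. P0: load  L0  bus=[BusRd,Flush]  L0: P0=S P1=I P2=S P3=I  mem[L0]=84
20. P3: load  L0  bus=[BusRd]  L0: P0=S P1=I P2=S P3=S  mem[L0]=84
21. P1: load  L0  bus=[BusRd]  L0: P0=S P1=S P2=S P3=S  mem[L0]=84
22. P0: load  L0  bus=[-]  L0: P0=S P1=S P2=S P3=S  mem[L0]=84
23. P0: load  L0  bus=[-]  L0: P0=S P1=S P2=S P3=S  mem[L0]=84
24. P0: store L3 := 54  bus=[-]  L3: P0=M P1=I P2=I P3=I  mem[L3]=60
25. P3: store L3 := 39  bus=[BusRdX,Flush]  L3: P0=I P1=I P2=I P3=M  mem[L3]=54
26. P1: load  L1  bus=[BusRd]  L1: P0=S P1=S P2=S P3=I  mem[L1]=21
27. P3: load  L0  bus=[-]  L0: P0=S P1=S P2=S P3=S  mem[L0]=84

invalidations = 1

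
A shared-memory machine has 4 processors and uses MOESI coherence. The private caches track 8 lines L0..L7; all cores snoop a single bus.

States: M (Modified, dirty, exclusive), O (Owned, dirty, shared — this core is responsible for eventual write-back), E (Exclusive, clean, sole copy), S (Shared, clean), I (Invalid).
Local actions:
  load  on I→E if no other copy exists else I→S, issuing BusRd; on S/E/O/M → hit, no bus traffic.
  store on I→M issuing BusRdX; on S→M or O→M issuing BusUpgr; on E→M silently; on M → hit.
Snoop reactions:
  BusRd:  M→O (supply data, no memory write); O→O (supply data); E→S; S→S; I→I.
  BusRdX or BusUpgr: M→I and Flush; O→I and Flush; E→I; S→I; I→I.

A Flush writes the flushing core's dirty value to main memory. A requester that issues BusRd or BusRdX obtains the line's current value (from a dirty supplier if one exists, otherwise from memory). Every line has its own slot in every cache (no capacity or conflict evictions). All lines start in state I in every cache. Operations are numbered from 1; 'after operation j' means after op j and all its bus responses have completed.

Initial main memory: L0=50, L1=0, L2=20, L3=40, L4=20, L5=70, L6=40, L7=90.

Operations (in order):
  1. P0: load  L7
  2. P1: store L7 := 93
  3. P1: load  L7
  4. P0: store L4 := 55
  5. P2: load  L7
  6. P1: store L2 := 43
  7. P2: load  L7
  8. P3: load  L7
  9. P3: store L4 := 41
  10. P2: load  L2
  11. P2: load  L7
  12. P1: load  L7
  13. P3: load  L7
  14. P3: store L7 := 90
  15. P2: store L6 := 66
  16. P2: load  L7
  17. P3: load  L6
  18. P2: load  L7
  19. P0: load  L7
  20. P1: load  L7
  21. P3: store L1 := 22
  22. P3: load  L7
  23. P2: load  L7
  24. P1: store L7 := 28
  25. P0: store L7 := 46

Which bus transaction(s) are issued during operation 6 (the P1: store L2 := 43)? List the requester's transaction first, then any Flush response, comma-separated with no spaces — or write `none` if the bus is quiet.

1. P0: load  L7  bus=[BusRd]  L7: P0=E P1=I P2=I P3=I  mem[L7]=90
2. P1: store L7 := 93  bus=[BusRdX]  L7: P0=I P1=M P2=I P3=I  mem[L7]=90
3. P1: load  L7  bus=[-]  L7: P0=I P1=M P2=I P3=I  mem[L7]=90
4. P0: store L4 := 55  bus=[BusRdX]  L4: P0=M P1=I P2=I P3=I  mem[L4]=20
5. P2: load  L7  bus=[BusRd]  L7: P0=I P1=O P2=S P3=I  mem[L7]=90
6. P1: store L2 := 43  bus=[BusRdX]  L2: P0=I P1=M P2=I P3=I  mem[L2]=20
7. P2: load  L7  bus=[-]  L7: P0=I P1=O P2=S P3=I  mem[L7]=90
8. P3: load  L7  bus=[BusRd]  L7: P0=I P1=O P2=S P3=S  mem[L7]=90
9. P3: store L4 := 41  bus=[BusRdX,Flush]  L4: P0=I P1=I P2=I P3=M  mem[L4]=55
10. P2: load  L2  bus=[BusRd]  L2: P0=I P1=O P2=S P3=I  mem[L2]=20
11. P2: load  L7  bus=[-]  L7: P0=I P1=O P2=S P3=S  mem[L7]=90
12. P1: load  L7  bus=[-]  L7: P0=I P1=O P2=S P3=S  mem[L7]=90
13. P3: load  L7  bus=[-]  L7: P0=I P1=O P2=S P3=S  mem[L7]=90
14. P3: store L7 := 90  bus=[BusUpgr,Flush]  L7: P0=I P1=I P2=I P3=M  mem[L7]=93
15. P2: store L6 := 66  bus=[BusRdX]  L6: P0=I P1=I P2=M P3=I  mem[L6]=40
16. P2: load  L7  bus=[BusRd]  L7: P0=I P1=I P2=S P3=O  mem[L7]=93
17. P3: load  L6  bus=[BusRd]  L6: P0=I P1=I P2=O P3=S  mem[L6]=40
18. P2: load  L7  bus=[-]  L7: P0=I P1=I P2=S P3=O  mem[L7]=93
19. P0: load  L7  bus=[BusRd]  L7: P0=S P1=I P2=S P3=O  mem[L7]=93
20. P1: load  L7  bus=[BusRd]  L7: P0=S P1=S P2=S P3=O  mem[L7]=93
21. P3: store L1 := 22  bus=[BusRdX]  L1: P0=I P1=I P2=I P3=M  mem[L1]=0
22. P3: load  L7  bus=[-]  L7: P0=S P1=S P2=S P3=O  mem[L7]=93
23. P2: load  L7  bus=[-]  L7: P0=S P1=S P2=S P3=O  mem[L7]=93
24. P1: store L7 := 28  bus=[BusUpgr,Flush]  L7: P0=I P1=M P2=I P3=I  mem[L7]=90
25. P0: store L7 := 46  bus=[BusRdX,Flush]  L7: P0=M P1=I P2=I P3=I  mem[L7]=28

bus = BusRdX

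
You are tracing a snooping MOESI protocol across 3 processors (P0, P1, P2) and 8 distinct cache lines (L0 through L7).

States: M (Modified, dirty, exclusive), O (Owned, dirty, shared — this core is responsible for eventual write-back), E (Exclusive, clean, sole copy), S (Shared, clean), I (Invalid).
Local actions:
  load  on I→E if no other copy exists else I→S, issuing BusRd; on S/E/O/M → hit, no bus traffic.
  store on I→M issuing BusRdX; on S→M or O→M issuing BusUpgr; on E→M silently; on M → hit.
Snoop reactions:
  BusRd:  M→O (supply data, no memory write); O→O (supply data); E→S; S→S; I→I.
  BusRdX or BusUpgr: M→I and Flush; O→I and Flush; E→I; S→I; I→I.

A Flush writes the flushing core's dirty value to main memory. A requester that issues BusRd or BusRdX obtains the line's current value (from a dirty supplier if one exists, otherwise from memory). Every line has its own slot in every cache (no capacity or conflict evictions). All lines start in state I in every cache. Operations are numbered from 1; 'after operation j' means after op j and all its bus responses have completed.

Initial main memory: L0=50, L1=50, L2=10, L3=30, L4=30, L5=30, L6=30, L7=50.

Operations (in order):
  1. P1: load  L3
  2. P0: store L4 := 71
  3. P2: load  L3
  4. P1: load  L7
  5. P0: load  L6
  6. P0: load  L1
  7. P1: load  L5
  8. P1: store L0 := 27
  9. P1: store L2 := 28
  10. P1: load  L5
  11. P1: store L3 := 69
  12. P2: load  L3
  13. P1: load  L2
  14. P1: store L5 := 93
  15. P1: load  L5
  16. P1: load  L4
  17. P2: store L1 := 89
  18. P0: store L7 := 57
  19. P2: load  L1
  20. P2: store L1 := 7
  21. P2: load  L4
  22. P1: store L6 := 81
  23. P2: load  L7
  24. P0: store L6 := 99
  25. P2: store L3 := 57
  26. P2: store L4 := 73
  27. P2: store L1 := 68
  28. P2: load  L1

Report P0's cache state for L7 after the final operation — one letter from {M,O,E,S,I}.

state = O

step 1: P1: load  L3  ⟶  IEI  (L3)  txn=BusRd  M[L3]=30
step 2: P0: store L4 := 71  ⟶  MII  (L4)  txn=BusRdX  M[L4]=30
step 3: P2: load  L3  ⟶  ISS  (L3)  txn=BusRd  M[L3]=30
step 4: P1: load  L7  ⟶  IEI  (L7)  txn=BusRd  M[L7]=50
step 5: P0: load  L6  ⟶  EII  (L6)  txn=BusRd  M[L6]=30
step 6: P0: load  L1  ⟶  EII  (L1)  txn=BusRd  M[L1]=50
step 7: P1: load  L5  ⟶  IEI  (L5)  txn=BusRd  M[L5]=30
step 8: P1: store L0 := 27  ⟶  IMI  (L0)  txn=BusRdX  M[L0]=50
step 9: P1: store L2 := 28  ⟶  IMI  (L2)  txn=BusRdX  M[L2]=10
step 10: P1: load  L5  ⟶  IEI  (L5)  txn=∅  M[L5]=30
step 11: P1: store L3 := 69  ⟶  IMI  (L3)  txn=BusUpgr  M[L3]=30
step 12: P2: load  L3  ⟶  IOS  (L3)  txn=BusRd  M[L3]=30
step 13: P1: load  L2  ⟶  IMI  (L2)  txn=∅  M[L2]=10
step 14: P1: store L5 := 93  ⟶  IMI  (L5)  txn=∅  M[L5]=30
step 15: P1: load  L5  ⟶  IMI  (L5)  txn=∅  M[L5]=30
step 16: P1: load  L4  ⟶  OSI  (L4)  txn=BusRd  M[L4]=30
step 17: P2: store L1 := 89  ⟶  IIM  (L1)  txn=BusRdX  M[L1]=50
step 18: P0: store L7 := 57  ⟶  MII  (L7)  txn=BusRdX  M[L7]=50
step 19: P2: load  L1  ⟶  IIM  (L1)  txn=∅  M[L1]=50
step 20: P2: store L1 := 7  ⟶  IIM  (L1)  txn=∅  M[L1]=50
step 21: P2: load  L4  ⟶  OSS  (L4)  txn=BusRd  M[L4]=30
step 22: P1: store L6 := 81  ⟶  IMI  (L6)  txn=BusRdX  M[L6]=30
step 23: P2: load  L7  ⟶  OIS  (L7)  txn=BusRd  M[L7]=50
step 24: P0: store L6 := 99  ⟶  MII  (L6)  txn=BusRdX+Flush  M[L6]=81
step 25: P2: store L3 := 57  ⟶  IIM  (L3)  txn=BusUpgr+Flush  M[L3]=69
step 26: P2: store L4 := 73  ⟶  IIM  (L4)  txn=BusUpgr+Flush  M[L4]=71
step 27: P2: store L1 := 68  ⟶  IIM  (L1)  txn=∅  M[L1]=50
step 28: P2: load  L1  ⟶  IIM  (L1)  txn=∅  M[L1]=50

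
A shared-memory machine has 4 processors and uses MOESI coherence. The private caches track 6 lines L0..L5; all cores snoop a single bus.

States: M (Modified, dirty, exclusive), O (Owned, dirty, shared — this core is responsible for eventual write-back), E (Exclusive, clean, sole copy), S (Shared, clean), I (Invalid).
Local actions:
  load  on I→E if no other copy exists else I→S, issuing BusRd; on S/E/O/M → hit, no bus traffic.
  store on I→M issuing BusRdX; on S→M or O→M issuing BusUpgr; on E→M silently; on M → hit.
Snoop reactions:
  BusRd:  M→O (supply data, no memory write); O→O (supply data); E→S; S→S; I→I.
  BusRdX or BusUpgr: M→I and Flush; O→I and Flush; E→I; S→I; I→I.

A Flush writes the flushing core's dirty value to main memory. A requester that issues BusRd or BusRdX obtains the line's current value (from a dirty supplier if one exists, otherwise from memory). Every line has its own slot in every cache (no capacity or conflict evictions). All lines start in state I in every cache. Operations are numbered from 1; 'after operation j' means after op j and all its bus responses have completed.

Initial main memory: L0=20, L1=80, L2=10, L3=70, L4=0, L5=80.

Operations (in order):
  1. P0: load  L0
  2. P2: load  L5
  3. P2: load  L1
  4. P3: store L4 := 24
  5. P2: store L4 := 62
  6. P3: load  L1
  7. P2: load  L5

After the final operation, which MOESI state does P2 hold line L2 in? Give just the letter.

state = I

[1] P0: load  L0 | P0:E(20), P1:I, P2:I, P3:I | bus: BusRd
[2] P2: load  L5 | P0:I, P1:I, P2:E(80), P3:I | bus: BusRd
[3] P2: load  L1 | P0:I, P1:I, P2:E(80), P3:I | bus: BusRd
[4] P3: store L4 := 24 | P0:I, P1:I, P2:I, P3:M(24) | bus: BusRdX
[5] P2: store L4 := 62 | P0:I, P1:I, P2:M(62), P3:I | bus: BusRdX,Flush
[6] P3: load  L1 | P0:I, P1:I, P2:S(80), P3:S(80) | bus: BusRd
[7] P2: load  L5 | P0:I, P1:I, P2:E(80), P3:I | bus: none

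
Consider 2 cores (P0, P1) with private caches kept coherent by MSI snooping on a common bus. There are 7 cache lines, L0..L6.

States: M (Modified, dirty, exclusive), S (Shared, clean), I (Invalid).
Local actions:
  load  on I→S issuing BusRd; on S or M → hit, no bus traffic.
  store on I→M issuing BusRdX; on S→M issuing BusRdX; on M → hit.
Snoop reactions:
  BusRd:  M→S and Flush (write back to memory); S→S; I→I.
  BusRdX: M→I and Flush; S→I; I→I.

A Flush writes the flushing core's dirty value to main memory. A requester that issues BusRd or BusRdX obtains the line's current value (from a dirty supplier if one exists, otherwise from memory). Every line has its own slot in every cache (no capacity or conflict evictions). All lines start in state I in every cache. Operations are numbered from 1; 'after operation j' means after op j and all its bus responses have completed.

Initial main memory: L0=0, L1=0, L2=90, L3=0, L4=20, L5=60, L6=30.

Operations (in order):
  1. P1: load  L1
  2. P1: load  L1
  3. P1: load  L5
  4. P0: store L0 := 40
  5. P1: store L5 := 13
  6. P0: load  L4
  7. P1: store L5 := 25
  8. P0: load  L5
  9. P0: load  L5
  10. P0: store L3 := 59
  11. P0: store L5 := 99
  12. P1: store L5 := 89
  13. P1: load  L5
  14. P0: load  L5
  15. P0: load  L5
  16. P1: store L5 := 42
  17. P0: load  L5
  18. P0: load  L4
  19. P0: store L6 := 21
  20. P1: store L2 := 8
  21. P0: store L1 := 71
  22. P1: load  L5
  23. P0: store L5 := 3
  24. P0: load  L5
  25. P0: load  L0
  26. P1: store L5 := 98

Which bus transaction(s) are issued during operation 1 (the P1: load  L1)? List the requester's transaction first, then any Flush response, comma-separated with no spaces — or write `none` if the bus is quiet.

step 1: P1: load  L1  ⟶  IS  (L1)  txn=BusRd  M[L1]=0
step 2: P1: load  L1  ⟶  IS  (L1)  txn=∅  M[L1]=0
step 3: P1: load  L5  ⟶  IS  (L5)  txn=BusRd  M[L5]=60
step 4: P0: store L0 := 40  ⟶  MI  (L0)  txn=BusRdX  M[L0]=0
step 5: P1: store L5 := 13  ⟶  IM  (L5)  txn=BusRdX  M[L5]=60
step 6: P0: load  L4  ⟶  SI  (L4)  txn=BusRd  M[L4]=20
step 7: P1: store L5 := 25  ⟶  IM  (L5)  txn=∅  M[L5]=60
step 8: P0: load  L5  ⟶  SS  (L5)  txn=BusRd+Flush  M[L5]=25
step 9: P0: load  L5  ⟶  SS  (L5)  txn=∅  M[L5]=25
step 10: P0: store L3 := 59  ⟶  MI  (L3)  txn=BusRdX  M[L3]=0
step 11: P0: store L5 := 99  ⟶  MI  (L5)  txn=BusRdX  M[L5]=25
step 12: P1: store L5 := 89  ⟶  IM  (L5)  txn=BusRdX+Flush  M[L5]=99
step 13: P1: load  L5  ⟶  IM  (L5)  txn=∅  M[L5]=99
step 14: P0: load  L5  ⟶  SS  (L5)  txn=BusRd+Flush  M[L5]=89
step 15: P0: load  L5  ⟶  SS  (L5)  txn=∅  M[L5]=89
step 16: P1: store L5 := 42  ⟶  IM  (L5)  txn=BusRdX  M[L5]=89
step 17: P0: load  L5  ⟶  SS  (L5)  txn=BusRd+Flush  M[L5]=42
step 18: P0: load  L4  ⟶  SI  (L4)  txn=∅  M[L4]=20
step 19: P0: store L6 := 21  ⟶  MI  (L6)  txn=BusRdX  M[L6]=30
step 20: P1: store L2 := 8  ⟶  IM  (L2)  txn=BusRdX  M[L2]=90
step 21: P0: store L1 := 71  ⟶  MI  (L1)  txn=BusRdX  M[L1]=0
step 22: P1: load  L5  ⟶  SS  (L5)  txn=∅  M[L5]=42
step 23: P0: store L5 := 3  ⟶  MI  (L5)  txn=BusRdX  M[L5]=42
step 24: P0: load  L5  ⟶  MI  (L5)  txn=∅  M[L5]=42
step 25: P0: load  L0  ⟶  MI  (L0)  txn=∅  M[L0]=0
step 26: P1: store L5 := 98  ⟶  IM  (L5)  txn=BusRdX+Flush  M[L5]=3

bus = BusRd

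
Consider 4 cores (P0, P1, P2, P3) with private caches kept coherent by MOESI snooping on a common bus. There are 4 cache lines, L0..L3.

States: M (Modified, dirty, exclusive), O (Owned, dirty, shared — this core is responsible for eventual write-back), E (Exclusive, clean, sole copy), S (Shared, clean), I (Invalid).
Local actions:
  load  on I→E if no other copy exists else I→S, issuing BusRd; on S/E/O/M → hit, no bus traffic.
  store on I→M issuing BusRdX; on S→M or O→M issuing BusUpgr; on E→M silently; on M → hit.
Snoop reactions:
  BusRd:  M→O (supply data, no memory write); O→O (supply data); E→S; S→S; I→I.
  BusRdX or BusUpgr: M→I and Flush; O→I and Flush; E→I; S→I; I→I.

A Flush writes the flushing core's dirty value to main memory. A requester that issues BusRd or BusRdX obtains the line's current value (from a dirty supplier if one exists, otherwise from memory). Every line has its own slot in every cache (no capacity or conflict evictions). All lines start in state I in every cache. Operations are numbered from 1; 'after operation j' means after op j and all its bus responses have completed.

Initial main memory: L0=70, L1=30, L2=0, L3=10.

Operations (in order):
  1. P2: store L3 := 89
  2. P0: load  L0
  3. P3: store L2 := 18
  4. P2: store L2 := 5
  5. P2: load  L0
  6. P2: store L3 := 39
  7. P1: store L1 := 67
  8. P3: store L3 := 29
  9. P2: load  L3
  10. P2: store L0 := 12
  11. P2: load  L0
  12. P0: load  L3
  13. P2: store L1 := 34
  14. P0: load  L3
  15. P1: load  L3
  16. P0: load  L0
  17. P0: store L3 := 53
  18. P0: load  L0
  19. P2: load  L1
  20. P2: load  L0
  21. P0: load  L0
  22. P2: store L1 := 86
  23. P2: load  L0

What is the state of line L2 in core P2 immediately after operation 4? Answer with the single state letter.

state = M

step 1: P2: store L3 := 89  ⟶  IIMI  (L3)  txn=BusRdX  M[L3]=10
step 2: P0: load  L0  ⟶  EIII  (L0)  txn=BusRd  M[L0]=70
step 3: P3: store L2 := 18  ⟶  IIIM  (L2)  txn=BusRdX  M[L2]=0
step 4: P2: store L2 := 5  ⟶  IIMI  (L2)  txn=BusRdX+Flush  M[L2]=18
step 5: P2: load  L0  ⟶  SISI  (L0)  txn=BusRd  M[L0]=70
step 6: P2: store L3 := 39  ⟶  IIMI  (L3)  txn=∅  M[L3]=10
step 7: P1: store L1 := 67  ⟶  IMII  (L1)  txn=BusRdX  M[L1]=30
step 8: P3: store L3 := 29  ⟶  IIIM  (L3)  txn=BusRdX+Flush  M[L3]=39
step 9: P2: load  L3  ⟶  IISO  (L3)  txn=BusRd  M[L3]=39
step 10: P2: store L0 := 12  ⟶  IIMI  (L0)  txn=BusUpgr  M[L0]=70
step 11: P2: load  L0  ⟶  IIMI  (L0)  txn=∅  M[L0]=70
step 12: P0: load  L3  ⟶  SISO  (L3)  txn=BusRd  M[L3]=39
step 13: P2: store L1 := 34  ⟶  IIMI  (L1)  txn=BusRdX+Flush  M[L1]=67
step 14: P0: load  L3  ⟶  SISO  (L3)  txn=∅  M[L3]=39
step 15: P1: load  L3  ⟶  SSSO  (L3)  txn=BusRd  M[L3]=39
step 16: P0: load  L0  ⟶  SIOI  (L0)  txn=BusRd  M[L0]=70
step 17: P0: store L3 := 53  ⟶  MIII  (L3)  txn=BusUpgr+Flush  M[L3]=29
step 18: P0: load  L0  ⟶  SIOI  (L0)  txn=∅  M[L0]=70
step 19: P2: load  L1  ⟶  IIMI  (L1)  txn=∅  M[L1]=67
step 20: P2: load  L0  ⟶  SIOI  (L0)  txn=∅  M[L0]=70
step 21: P0: load  L0  ⟶  SIOI  (L0)  txn=∅  M[L0]=70
step 22: P2: store L1 := 86  ⟶  IIMI  (L1)  txn=∅  M[L1]=67
step 23: P2: load  L0  ⟶  SIOI  (L0)  txn=∅  M[L0]=70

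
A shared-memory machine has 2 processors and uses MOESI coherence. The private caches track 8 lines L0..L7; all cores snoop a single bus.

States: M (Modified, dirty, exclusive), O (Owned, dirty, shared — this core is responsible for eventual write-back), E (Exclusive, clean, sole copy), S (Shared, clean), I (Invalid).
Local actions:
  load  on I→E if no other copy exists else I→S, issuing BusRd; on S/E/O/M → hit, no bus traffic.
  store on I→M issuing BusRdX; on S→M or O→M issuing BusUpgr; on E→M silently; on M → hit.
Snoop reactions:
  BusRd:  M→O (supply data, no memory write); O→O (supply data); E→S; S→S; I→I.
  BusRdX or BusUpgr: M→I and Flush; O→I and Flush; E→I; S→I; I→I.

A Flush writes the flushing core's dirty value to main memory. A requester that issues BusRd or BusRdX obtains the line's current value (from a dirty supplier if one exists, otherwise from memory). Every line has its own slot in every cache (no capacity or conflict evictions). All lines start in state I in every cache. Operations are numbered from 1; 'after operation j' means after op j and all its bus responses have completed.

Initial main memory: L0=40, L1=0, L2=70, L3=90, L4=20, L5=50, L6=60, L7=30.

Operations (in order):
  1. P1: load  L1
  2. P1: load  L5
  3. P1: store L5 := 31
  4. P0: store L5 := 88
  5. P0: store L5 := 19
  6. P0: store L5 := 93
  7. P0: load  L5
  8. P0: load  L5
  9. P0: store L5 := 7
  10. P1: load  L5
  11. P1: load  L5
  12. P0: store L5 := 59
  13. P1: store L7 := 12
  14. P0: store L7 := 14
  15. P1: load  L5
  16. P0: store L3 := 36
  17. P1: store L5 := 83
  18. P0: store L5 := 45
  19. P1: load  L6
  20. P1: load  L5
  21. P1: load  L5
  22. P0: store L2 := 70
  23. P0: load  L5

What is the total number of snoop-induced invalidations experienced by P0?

invalidations = 1

[1] P1: load  L1 | P0:I, P1:E(0) | bus: BusRd
[2] P1: load  L5 | P0:I, P1:E(50) | bus: BusRd
[3] P1: store L5 := 31 | P0:I, P1:M(31) | bus: none
[4] P0: store L5 := 88 | P0:M(88), P1:I | bus: BusRdX,Flush
[5] P0: store L5 := 19 | P0:M(19), P1:I | bus: none
[6] P0: store L5 := 93 | P0:M(93), P1:I | bus: none
[7] P0: load  L5 | P0:M(93), P1:I | bus: none
[8] P0: load  L5 | P0:M(93), P1:I | bus: none
[9] P0: store L5 := 7 | P0:M(7), P1:I | bus: none
[10] P1: load  L5 | P0:O(7), P1:S(7) | bus: BusRd
[11] P1: load  L5 | P0:O(7), P1:S(7) | bus: none
[12] P0: store L5 := 59 | P0:M(59), P1:I | bus: BusUpgr
[13] P1: store L7 := 12 | P0:I, P1:M(12) | bus: BusRdX
[14] P0: store L7 := 14 | P0:M(14), P1:I | bus: BusRdX,Flush
[15] P1: load  L5 | P0:O(59), P1:S(59) | bus: BusRd
[16] P0: store L3 := 36 | P0:M(36), P1:I | bus: BusRdX
[17] P1: store L5 := 83 | P0:I, P1:M(83) | bus: BusUpgr,Flush
[18] P0: store L5 := 45 | P0:M(45), P1:I | bus: BusRdX,Flush
[19] P1: load  L6 | P0:I, P1:E(60) | bus: BusRd
[20] P1: load  L5 | P0:O(45), P1:S(45) | bus: BusRd
[21] P1: load  L5 | P0:O(45), P1:S(45) | bus: none
[22] P0: store L2 := 70 | P0:M(70), P1:I | bus: BusRdX
[23] P0: load  L5 | P0:O(45), P1:S(45) | bus: none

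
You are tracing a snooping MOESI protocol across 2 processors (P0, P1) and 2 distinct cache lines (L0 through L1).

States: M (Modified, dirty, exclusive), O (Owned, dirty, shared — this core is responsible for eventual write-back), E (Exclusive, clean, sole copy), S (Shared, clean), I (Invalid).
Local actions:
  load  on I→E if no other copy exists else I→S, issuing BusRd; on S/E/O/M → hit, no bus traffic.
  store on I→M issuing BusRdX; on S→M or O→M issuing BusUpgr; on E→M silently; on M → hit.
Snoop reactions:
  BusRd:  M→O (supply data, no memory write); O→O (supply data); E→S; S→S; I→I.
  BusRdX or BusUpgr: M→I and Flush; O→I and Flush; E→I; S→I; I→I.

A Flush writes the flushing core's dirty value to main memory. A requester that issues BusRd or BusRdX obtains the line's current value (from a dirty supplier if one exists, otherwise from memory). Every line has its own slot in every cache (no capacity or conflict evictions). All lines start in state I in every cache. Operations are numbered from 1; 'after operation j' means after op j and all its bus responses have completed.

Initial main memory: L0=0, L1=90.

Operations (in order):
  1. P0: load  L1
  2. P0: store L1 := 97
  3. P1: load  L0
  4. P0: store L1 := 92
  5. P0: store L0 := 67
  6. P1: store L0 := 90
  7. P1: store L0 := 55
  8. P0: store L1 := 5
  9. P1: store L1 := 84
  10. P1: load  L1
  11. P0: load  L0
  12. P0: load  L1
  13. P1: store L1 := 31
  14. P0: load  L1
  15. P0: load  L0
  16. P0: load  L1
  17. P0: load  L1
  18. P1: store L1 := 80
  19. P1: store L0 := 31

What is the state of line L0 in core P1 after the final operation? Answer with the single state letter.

step 1: P0: load  L1  ⟶  EI  (L1)  txn=BusRd  M[L1]=90
step 2: P0: store L1 := 97  ⟶  MI  (L1)  txn=∅  M[L1]=90
step 3: P1: load  L0  ⟶  IE  (L0)  txn=BusRd  M[L0]=0
step 4: P0: store L1 := 92  ⟶  MI  (L1)  txn=∅  M[L1]=90
step 5: P0: store L0 := 67  ⟶  MI  (L0)  txn=BusRdX  M[L0]=0
step 6: P1: store L0 := 90  ⟶  IM  (L0)  txn=BusRdX+Flush  M[L0]=67
step 7: P1: store L0 := 55  ⟶  IM  (L0)  txn=∅  M[L0]=67
step 8: P0: store L1 := 5  ⟶  MI  (L1)  txn=∅  M[L1]=90
step 9: P1: store L1 := 84  ⟶  IM  (L1)  txn=BusRdX+Flush  M[L1]=5
step 10: P1: load  L1  ⟶  IM  (L1)  txn=∅  M[L1]=5
step 11: P0: load  L0  ⟶  SO  (L0)  txn=BusRd  M[L0]=67
step 12: P0: load  L1  ⟶  SO  (L1)  txn=BusRd  M[L1]=5
step 13: P1: store L1 := 31  ⟶  IM  (L1)  txn=BusUpgr  M[L1]=5
step 14: P0: load  L1  ⟶  SO  (L1)  txn=BusRd  M[L1]=5
step 15: P0: load  L0  ⟶  SO  (L0)  txn=∅  M[L0]=67
step 16: P0: load  L1  ⟶  SO  (L1)  txn=∅  M[L1]=5
step 17: P0: load  L1  ⟶  SO  (L1)  txn=∅  M[L1]=5
step 18: P1: store L1 := 80  ⟶  IM  (L1)  txn=BusUpgr  M[L1]=5
step 19: P1: store L0 := 31  ⟶  IM  (L0)  txn=BusUpgr  M[L0]=67

state = M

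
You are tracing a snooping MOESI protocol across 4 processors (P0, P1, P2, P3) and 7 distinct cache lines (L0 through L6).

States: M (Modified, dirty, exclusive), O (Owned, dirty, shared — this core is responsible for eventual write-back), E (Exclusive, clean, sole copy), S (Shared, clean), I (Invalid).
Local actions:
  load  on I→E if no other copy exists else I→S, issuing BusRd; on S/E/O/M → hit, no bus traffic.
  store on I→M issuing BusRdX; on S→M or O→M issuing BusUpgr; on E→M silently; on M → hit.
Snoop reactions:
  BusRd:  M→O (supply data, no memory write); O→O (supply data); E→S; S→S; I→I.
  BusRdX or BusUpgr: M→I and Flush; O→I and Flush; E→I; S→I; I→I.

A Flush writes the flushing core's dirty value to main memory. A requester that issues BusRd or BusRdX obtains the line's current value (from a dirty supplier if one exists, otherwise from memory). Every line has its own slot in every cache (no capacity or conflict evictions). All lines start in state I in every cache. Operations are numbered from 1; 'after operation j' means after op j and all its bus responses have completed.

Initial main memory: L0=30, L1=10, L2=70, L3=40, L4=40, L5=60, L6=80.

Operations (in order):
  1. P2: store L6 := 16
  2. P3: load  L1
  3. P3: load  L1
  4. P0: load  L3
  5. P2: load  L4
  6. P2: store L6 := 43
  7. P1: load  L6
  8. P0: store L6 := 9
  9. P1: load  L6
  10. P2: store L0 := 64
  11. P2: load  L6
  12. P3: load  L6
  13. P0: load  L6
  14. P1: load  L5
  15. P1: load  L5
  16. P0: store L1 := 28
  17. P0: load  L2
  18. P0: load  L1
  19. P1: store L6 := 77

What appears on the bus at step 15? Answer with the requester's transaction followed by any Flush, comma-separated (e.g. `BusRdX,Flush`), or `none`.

bus = none

step 1: P2: store L6 := 16  ⟶  IIMI  (L6)  txn=BusRdX  M[L6]=80
step 2: P3: load  L1  ⟶  IIIE  (L1)  txn=BusRd  M[L1]=10
step 3: P3: load  L1  ⟶  IIIE  (L1)  txn=∅  M[L1]=10
step 4: P0: load  L3  ⟶  EIII  (L3)  txn=BusRd  M[L3]=40
step 5: P2: load  L4  ⟶  IIEI  (L4)  txn=BusRd  M[L4]=40
step 6: P2: store L6 := 43  ⟶  IIMI  (L6)  txn=∅  M[L6]=80
step 7: P1: load  L6  ⟶  ISOI  (L6)  txn=BusRd  M[L6]=80
step 8: P0: store L6 := 9  ⟶  MIII  (L6)  txn=BusRdX+Flush  M[L6]=43
step 9: P1: load  L6  ⟶  OSII  (L6)  txn=BusRd  M[L6]=43
step 10: P2: store L0 := 64  ⟶  IIMI  (L0)  txn=BusRdX  M[L0]=30
step 11: P2: load  L6  ⟶  OSSI  (L6)  txn=BusRd  M[L6]=43
step 12: P3: load  L6  ⟶  OSSS  (L6)  txn=BusRd  M[L6]=43
step 13: P0: load  L6  ⟶  OSSS  (L6)  txn=∅  M[L6]=43
step 14: P1: load  L5  ⟶  IEII  (L5)  txn=BusRd  M[L5]=60
step 15: P1: load  L5  ⟶  IEII  (L5)  txn=∅  M[L5]=60
step 16: P0: store L1 := 28  ⟶  MIII  (L1)  txn=BusRdX  M[L1]=10
step 17: P0: load  L2  ⟶  EIII  (L2)  txn=BusRd  M[L2]=70
step 18: P0: load  L1  ⟶  MIII  (L1)  txn=∅  M[L1]=10
step 19: P1: store L6 := 77  ⟶  IMII  (L6)  txn=BusUpgr+Flush  M[L6]=9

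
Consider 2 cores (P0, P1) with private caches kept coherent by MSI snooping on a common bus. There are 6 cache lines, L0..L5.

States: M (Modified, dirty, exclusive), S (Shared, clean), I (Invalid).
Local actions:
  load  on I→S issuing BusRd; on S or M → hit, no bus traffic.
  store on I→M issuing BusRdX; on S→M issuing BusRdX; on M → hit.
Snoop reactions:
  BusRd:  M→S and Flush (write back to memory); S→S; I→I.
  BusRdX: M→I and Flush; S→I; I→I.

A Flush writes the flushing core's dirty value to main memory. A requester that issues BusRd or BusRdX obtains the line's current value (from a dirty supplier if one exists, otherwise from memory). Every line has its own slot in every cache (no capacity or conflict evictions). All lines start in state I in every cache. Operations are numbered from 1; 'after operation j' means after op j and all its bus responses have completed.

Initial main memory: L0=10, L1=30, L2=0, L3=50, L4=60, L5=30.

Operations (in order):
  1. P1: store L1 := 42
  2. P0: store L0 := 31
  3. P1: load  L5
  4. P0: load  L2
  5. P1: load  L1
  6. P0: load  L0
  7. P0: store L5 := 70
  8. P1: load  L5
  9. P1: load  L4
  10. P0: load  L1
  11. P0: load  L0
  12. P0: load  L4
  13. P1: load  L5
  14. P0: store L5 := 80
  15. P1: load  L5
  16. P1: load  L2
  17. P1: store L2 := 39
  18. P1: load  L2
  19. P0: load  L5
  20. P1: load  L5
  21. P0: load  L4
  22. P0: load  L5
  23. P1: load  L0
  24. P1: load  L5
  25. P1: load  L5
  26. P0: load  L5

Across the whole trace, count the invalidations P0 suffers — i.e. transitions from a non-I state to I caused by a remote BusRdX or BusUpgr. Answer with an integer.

[1] P1: store L1 := 42 | P0:I, P1:M(42) | bus: BusRdX
[2] P0: store L0 := 31 | P0:M(31), P1:I | bus: BusRdX
[3] P1: load  L5 | P0:I, P1:S(30) | bus: BusRd
[4] P0: load  L2 | P0:S(0), P1:I | bus: BusRd
[5] P1: load  L1 | P0:I, P1:M(42) | bus: none
[6] P0: load  L0 | P0:M(31), P1:I | bus: none
[7] P0: store L5 := 70 | P0:M(70), P1:I | bus: BusRdX
[8] P1: load  L5 | P0:S(70), P1:S(70) | bus: BusRd,Flush
[9] P1: load  L4 | P0:I, P1:S(60) | bus: BusRd
[10] P0: load  L1 | P0:S(42), P1:S(42) | bus: BusRd,Flush
[11] P0: load  L0 | P0:M(31), P1:I | bus: none
[12] P0: load  L4 | P0:S(60), P1:S(60) | bus: BusRd
[13] P1: load  L5 | P0:S(70), P1:S(70) | bus: none
[14] P0: store L5 := 80 | P0:M(80), P1:I | bus: BusRdX
[15] P1: load  L5 | P0:S(80), P1:S(80) | bus: BusRd,Flush
[16] P1: load  L2 | P0:S(0), P1:S(0) | bus: BusRd
[17] P1: store L2 := 39 | P0:I, P1:M(39) | bus: BusRdX
[18] P1: load  L2 | P0:I, P1:M(39) | bus: none
[19] P0: load  L5 | P0:S(80), P1:S(80) | bus: none
[20] P1: load  L5 | P0:S(80), P1:S(80) | bus: none
[21] P0: load  L4 | P0:S(60), P1:S(60) | bus: none
[22] P0: load  L5 | P0:S(80), P1:S(80) | bus: none
[23] P1: load  L0 | P0:S(31), P1:S(31) | bus: BusRd,Flush
[24] P1: load  L5 | P0:S(80), P1:S(80) | bus: none
[25] P1: load  L5 | P0:S(80), P1:S(80) | bus: none
[26] P0: load  L5 | P0:S(80), P1:S(80) | bus: none

invalidations = 1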